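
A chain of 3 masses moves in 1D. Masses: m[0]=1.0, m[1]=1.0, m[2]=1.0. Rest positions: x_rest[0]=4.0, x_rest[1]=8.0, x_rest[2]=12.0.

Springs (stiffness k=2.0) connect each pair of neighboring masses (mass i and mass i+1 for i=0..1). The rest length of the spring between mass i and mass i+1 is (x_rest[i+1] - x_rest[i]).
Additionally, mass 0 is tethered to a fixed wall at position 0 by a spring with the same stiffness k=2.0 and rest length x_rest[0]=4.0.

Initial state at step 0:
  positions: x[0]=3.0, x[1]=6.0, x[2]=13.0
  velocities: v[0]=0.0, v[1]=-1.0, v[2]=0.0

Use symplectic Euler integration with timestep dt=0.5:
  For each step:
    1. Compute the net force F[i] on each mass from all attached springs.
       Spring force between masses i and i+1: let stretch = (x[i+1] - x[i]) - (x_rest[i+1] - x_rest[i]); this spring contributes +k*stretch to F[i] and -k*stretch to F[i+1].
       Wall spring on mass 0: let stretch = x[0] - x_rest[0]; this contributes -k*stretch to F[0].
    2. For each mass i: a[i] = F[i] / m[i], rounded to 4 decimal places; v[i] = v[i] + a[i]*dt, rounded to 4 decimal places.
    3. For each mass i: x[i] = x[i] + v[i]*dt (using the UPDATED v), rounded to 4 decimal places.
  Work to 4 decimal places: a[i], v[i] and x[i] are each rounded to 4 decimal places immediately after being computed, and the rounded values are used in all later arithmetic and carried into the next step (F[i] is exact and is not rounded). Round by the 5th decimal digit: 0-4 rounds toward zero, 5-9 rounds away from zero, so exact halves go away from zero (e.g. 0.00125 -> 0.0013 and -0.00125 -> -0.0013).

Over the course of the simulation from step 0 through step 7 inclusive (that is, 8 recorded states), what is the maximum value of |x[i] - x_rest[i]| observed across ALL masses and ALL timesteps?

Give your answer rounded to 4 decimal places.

Step 0: x=[3.0000 6.0000 13.0000] v=[0.0000 -1.0000 0.0000]
Step 1: x=[3.0000 7.5000 11.5000] v=[0.0000 3.0000 -3.0000]
Step 2: x=[3.7500 8.7500 10.0000] v=[1.5000 2.5000 -3.0000]
Step 3: x=[5.1250 8.1250 9.8750] v=[2.7500 -1.2500 -0.2500]
Step 4: x=[5.4375 6.8750 10.8750] v=[0.6250 -2.5000 2.0000]
Step 5: x=[3.7500 6.9063 11.8750] v=[-3.3750 0.0625 2.0000]
Step 6: x=[1.7657 7.8438 12.3907] v=[-3.9687 1.8749 1.0313]
Step 7: x=[1.9376 8.0157 12.6329] v=[0.3437 0.3437 0.4844]
Max displacement = 2.2343

Answer: 2.2343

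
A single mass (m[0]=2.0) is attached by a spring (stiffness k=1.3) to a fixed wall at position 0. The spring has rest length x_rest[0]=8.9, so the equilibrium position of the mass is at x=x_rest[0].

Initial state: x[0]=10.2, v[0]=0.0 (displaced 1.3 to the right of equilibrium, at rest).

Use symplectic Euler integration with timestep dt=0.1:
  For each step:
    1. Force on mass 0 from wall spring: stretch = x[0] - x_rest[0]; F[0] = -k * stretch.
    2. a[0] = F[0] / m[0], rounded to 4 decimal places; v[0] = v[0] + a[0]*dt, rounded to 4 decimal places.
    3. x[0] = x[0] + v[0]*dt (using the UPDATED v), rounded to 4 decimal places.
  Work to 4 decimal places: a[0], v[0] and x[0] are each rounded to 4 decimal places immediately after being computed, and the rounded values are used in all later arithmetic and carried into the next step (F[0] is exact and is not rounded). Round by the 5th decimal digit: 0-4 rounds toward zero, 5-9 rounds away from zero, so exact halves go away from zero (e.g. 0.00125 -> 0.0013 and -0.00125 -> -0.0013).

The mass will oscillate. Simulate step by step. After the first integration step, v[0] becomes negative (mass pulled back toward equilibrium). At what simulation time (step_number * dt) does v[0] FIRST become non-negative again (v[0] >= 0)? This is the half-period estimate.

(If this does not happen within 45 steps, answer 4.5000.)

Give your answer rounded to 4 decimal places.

Step 0: x=[10.2000] v=[0.0000]
Step 1: x=[10.1916] v=[-0.0845]
Step 2: x=[10.1748] v=[-0.1685]
Step 3: x=[10.1497] v=[-0.2514]
Step 4: x=[10.1164] v=[-0.3326]
Step 5: x=[10.0752] v=[-0.4117]
Step 6: x=[10.0264] v=[-0.4881]
Step 7: x=[9.9703] v=[-0.5613]
Step 8: x=[9.9072] v=[-0.6309]
Step 9: x=[9.8376] v=[-0.6964]
Step 10: x=[9.7619] v=[-0.7573]
Step 11: x=[9.6806] v=[-0.8133]
Step 12: x=[9.5942] v=[-0.8640]
Step 13: x=[9.5033] v=[-0.9091]
Step 14: x=[9.4085] v=[-0.9483]
Step 15: x=[9.3104] v=[-0.9814]
Step 16: x=[9.2096] v=[-1.0081]
Step 17: x=[9.1068] v=[-1.0282]
Step 18: x=[9.0026] v=[-1.0416]
Step 19: x=[8.8978] v=[-1.0483]
Step 20: x=[8.7930] v=[-1.0482]
Step 21: x=[8.6889] v=[-1.0412]
Step 22: x=[8.5862] v=[-1.0275]
Step 23: x=[8.4855] v=[-1.0071]
Step 24: x=[8.3875] v=[-0.9802]
Step 25: x=[8.2928] v=[-0.9469]
Step 26: x=[8.2021] v=[-0.9074]
Step 27: x=[8.1159] v=[-0.8620]
Step 28: x=[8.0348] v=[-0.8110]
Step 29: x=[7.9593] v=[-0.7548]
Step 30: x=[7.8899] v=[-0.6937]
Step 31: x=[7.8271] v=[-0.6280]
Step 32: x=[7.7713] v=[-0.5583]
Step 33: x=[7.7228] v=[-0.4849]
Step 34: x=[7.6820] v=[-0.4084]
Step 35: x=[7.6491] v=[-0.3292]
Step 36: x=[7.6243] v=[-0.2479]
Step 37: x=[7.6078] v=[-0.1650]
Step 38: x=[7.5997] v=[-0.0810]
Step 39: x=[7.6001] v=[0.0035]
First v>=0 after going negative at step 39, time=3.9000

Answer: 3.9000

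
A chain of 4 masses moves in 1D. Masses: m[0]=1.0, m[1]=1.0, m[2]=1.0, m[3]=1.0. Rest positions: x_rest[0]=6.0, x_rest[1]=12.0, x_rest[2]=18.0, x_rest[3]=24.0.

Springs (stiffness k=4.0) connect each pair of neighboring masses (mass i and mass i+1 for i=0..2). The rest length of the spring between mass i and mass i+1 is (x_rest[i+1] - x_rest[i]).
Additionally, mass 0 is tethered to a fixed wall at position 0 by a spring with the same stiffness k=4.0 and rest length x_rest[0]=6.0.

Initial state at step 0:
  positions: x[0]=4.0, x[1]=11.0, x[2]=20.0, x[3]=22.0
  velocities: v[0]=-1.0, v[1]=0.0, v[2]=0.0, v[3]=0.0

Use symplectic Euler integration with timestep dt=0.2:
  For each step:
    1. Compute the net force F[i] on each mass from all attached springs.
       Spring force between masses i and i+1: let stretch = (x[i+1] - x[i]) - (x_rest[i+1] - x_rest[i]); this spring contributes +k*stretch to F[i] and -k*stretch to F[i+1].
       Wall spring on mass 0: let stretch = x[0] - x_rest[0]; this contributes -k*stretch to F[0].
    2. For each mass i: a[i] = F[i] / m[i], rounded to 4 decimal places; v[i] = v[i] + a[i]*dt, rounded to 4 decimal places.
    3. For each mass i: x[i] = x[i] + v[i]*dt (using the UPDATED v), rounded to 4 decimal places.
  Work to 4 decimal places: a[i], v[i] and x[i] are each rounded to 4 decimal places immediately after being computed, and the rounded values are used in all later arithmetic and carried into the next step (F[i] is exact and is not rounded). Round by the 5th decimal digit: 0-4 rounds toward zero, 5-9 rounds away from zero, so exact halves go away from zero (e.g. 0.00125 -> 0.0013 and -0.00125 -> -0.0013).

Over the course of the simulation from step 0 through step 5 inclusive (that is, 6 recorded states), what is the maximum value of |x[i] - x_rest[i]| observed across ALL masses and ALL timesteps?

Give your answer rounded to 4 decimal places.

Step 0: x=[4.0000 11.0000 20.0000 22.0000] v=[-1.0000 0.0000 0.0000 0.0000]
Step 1: x=[4.2800 11.3200 18.8800 22.6400] v=[1.4000 1.6000 -5.6000 3.2000]
Step 2: x=[5.0016 11.7232 17.1520 23.6384] v=[3.6080 2.0160 -8.6400 4.9920]
Step 3: x=[5.9984 11.9196 15.5932 24.5590] v=[4.9840 0.9818 -7.7939 4.6029]
Step 4: x=[6.9828 11.7563 14.8812 25.0051] v=[4.9222 -0.8163 -3.5601 2.2303]
Step 5: x=[7.6138 11.3293 15.2890 24.7913] v=[3.1548 -2.1352 2.0391 -1.0688]
Max displacement = 3.1188

Answer: 3.1188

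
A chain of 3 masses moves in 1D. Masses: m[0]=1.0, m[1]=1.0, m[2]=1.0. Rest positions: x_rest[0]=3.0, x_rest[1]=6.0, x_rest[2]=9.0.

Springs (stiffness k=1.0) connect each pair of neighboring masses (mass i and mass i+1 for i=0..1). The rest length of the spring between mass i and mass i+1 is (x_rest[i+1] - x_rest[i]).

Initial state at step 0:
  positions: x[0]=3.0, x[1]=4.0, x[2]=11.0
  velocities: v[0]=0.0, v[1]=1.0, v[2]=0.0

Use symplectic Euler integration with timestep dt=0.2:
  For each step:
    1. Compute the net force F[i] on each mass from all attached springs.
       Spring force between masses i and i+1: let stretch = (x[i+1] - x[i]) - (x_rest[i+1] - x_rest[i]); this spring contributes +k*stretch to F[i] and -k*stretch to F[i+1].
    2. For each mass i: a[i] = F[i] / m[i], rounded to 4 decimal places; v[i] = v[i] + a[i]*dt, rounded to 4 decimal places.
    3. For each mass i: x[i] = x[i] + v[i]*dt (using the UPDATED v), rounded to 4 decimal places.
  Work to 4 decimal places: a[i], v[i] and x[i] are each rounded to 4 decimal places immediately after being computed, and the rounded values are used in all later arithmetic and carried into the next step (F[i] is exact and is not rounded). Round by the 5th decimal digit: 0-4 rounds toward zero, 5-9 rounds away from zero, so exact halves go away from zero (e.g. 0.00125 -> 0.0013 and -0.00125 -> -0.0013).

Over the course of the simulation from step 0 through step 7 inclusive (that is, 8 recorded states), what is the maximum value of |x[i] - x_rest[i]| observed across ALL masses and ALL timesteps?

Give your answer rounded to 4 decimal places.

Step 0: x=[3.0000 4.0000 11.0000] v=[0.0000 1.0000 0.0000]
Step 1: x=[2.9200 4.4400 10.8400] v=[-0.4000 2.2000 -0.8000]
Step 2: x=[2.7808 5.0752 10.5440] v=[-0.6960 3.1760 -1.4800]
Step 3: x=[2.6134 5.8374 10.1492] v=[-0.8371 3.8109 -1.9738]
Step 4: x=[2.4549 6.6431 9.7020] v=[-0.7923 4.0285 -2.2362]
Step 5: x=[2.3440 7.4036 9.2524] v=[-0.5547 3.8026 -2.2480]
Step 6: x=[2.3154 8.0357 8.8488] v=[-0.1428 3.1604 -2.0178]
Step 7: x=[2.3957 8.4715 8.5327] v=[0.4013 2.1790 -1.5804]
Max displacement = 2.4715

Answer: 2.4715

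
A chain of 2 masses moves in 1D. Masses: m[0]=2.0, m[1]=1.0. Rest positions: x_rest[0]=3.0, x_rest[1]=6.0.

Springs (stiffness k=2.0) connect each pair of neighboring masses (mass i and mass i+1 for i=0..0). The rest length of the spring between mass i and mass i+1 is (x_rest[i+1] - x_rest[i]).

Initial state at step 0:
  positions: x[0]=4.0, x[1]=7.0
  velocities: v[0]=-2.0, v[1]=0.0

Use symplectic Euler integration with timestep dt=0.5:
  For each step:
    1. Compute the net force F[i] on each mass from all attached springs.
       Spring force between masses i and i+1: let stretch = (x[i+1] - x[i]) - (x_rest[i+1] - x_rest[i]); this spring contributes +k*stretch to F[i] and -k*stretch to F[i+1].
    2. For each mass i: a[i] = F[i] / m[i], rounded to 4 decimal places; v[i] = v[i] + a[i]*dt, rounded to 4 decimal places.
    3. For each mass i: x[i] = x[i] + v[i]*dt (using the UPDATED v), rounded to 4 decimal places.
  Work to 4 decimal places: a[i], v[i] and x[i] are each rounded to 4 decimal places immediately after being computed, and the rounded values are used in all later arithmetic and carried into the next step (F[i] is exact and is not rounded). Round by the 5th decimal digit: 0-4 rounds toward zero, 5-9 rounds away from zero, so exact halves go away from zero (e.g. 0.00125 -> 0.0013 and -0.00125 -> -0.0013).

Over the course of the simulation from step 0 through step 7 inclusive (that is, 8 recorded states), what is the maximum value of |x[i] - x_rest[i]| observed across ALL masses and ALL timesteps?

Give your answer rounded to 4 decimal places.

Step 0: x=[4.0000 7.0000] v=[-2.0000 0.0000]
Step 1: x=[3.0000 7.0000] v=[-2.0000 0.0000]
Step 2: x=[2.2500 6.5000] v=[-1.5000 -1.0000]
Step 3: x=[1.8125 5.3750] v=[-0.8750 -2.2500]
Step 4: x=[1.5156 3.9688] v=[-0.5938 -2.8125]
Step 5: x=[1.0820 2.8360] v=[-0.8672 -2.2657]
Step 6: x=[0.3369 2.3262] v=[-1.4902 -1.0197]
Step 7: x=[-0.6609 2.3217] v=[-1.9956 -0.0090]
Max displacement = 3.6783

Answer: 3.6783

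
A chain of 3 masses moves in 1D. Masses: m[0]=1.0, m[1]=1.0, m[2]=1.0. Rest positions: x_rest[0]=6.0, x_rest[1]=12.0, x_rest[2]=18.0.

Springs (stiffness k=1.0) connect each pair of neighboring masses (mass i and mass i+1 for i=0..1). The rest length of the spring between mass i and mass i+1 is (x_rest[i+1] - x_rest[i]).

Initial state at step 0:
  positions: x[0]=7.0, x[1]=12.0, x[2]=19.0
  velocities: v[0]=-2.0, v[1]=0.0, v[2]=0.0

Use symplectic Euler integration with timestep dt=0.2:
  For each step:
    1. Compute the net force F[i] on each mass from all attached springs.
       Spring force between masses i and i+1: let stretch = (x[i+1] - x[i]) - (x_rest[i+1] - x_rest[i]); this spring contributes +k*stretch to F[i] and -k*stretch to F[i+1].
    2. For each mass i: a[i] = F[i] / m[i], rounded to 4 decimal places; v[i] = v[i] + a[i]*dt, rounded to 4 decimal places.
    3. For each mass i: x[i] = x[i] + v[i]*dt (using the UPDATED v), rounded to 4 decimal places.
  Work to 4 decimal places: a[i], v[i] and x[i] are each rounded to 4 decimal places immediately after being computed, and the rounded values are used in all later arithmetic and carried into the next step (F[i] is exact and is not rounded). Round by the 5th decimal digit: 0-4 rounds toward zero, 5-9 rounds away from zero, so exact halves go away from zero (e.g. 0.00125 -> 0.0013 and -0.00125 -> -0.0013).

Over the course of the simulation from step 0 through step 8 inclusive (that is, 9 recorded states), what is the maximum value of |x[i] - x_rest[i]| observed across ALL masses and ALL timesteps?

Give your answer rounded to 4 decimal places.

Answer: 1.8056

Derivation:
Step 0: x=[7.0000 12.0000 19.0000] v=[-2.0000 0.0000 0.0000]
Step 1: x=[6.5600 12.0800 18.9600] v=[-2.2000 0.4000 -0.2000]
Step 2: x=[6.1008 12.2144 18.8848] v=[-2.2960 0.6720 -0.3760]
Step 3: x=[5.6461 12.3711 18.7828] v=[-2.2733 0.7834 -0.5101]
Step 4: x=[5.2204 12.5152 18.6643] v=[-2.1283 0.7207 -0.5924]
Step 5: x=[4.8465 12.6135 18.5399] v=[-1.8693 0.4916 -0.6222]
Step 6: x=[4.5433 12.6382 18.4184] v=[-1.5159 0.1235 -0.6075]
Step 7: x=[4.3239 12.5703 18.3057] v=[-1.0969 -0.3394 -0.5635]
Step 8: x=[4.1944 12.4020 18.2036] v=[-0.6476 -0.8416 -0.5106]
Max displacement = 1.8056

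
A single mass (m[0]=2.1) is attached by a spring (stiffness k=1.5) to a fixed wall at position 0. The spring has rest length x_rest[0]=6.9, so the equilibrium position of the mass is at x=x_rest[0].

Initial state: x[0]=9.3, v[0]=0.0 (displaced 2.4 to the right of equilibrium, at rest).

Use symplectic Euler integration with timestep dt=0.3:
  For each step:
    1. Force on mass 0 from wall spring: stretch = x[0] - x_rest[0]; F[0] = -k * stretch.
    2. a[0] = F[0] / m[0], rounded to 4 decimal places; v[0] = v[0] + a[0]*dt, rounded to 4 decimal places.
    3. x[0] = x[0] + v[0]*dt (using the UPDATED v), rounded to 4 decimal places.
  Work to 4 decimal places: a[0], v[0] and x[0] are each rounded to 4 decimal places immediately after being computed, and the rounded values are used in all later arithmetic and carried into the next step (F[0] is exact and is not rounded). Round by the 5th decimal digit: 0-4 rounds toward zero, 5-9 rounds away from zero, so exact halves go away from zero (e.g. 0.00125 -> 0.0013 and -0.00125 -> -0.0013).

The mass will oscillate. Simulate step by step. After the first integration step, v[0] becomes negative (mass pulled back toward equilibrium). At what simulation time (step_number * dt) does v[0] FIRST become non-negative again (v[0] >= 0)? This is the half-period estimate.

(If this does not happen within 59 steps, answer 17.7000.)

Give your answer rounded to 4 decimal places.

Answer: 3.9000

Derivation:
Step 0: x=[9.3000] v=[0.0000]
Step 1: x=[9.1457] v=[-0.5143]
Step 2: x=[8.8471] v=[-0.9955]
Step 3: x=[8.4233] v=[-1.4127]
Step 4: x=[7.9016] v=[-1.7391]
Step 5: x=[7.3155] v=[-1.9537]
Step 6: x=[6.7027] v=[-2.0427]
Step 7: x=[6.1026] v=[-2.0004]
Step 8: x=[5.5538] v=[-1.8295]
Step 9: x=[5.0915] v=[-1.5410]
Step 10: x=[4.7455] v=[-1.1535]
Step 11: x=[4.5380] v=[-0.6918]
Step 12: x=[4.4823] v=[-0.1857]
Step 13: x=[4.5820] v=[0.3324]
First v>=0 after going negative at step 13, time=3.9000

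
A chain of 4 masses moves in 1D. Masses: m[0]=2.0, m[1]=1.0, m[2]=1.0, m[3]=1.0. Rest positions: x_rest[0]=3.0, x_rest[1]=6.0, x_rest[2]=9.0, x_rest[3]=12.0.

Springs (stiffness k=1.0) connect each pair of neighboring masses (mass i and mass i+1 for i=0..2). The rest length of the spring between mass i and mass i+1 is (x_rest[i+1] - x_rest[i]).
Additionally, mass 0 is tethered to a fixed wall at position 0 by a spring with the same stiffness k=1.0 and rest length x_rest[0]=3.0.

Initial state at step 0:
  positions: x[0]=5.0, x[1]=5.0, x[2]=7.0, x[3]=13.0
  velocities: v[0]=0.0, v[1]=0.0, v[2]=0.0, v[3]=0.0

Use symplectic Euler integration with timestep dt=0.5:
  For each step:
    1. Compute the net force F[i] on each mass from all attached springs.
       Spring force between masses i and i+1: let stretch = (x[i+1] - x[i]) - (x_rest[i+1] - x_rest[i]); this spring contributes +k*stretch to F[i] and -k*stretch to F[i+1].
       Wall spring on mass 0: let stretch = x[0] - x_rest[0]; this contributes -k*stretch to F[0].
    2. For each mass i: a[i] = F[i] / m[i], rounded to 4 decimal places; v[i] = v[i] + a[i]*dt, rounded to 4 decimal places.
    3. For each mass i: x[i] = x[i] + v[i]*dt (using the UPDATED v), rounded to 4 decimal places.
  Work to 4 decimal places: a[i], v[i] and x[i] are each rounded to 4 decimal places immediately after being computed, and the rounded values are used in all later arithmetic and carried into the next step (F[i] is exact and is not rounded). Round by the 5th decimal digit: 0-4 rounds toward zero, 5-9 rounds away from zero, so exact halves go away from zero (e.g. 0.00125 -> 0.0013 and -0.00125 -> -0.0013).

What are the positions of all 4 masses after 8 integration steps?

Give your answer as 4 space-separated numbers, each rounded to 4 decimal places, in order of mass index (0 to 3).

Step 0: x=[5.0000 5.0000 7.0000 13.0000] v=[0.0000 0.0000 0.0000 0.0000]
Step 1: x=[4.3750 5.5000 8.0000 12.2500] v=[-1.2500 1.0000 2.0000 -1.5000]
Step 2: x=[3.3438 6.3438 9.4375 11.1875] v=[-2.0625 1.6875 2.8750 -2.1250]
Step 3: x=[2.2696 7.2110 10.5391 10.4375] v=[-2.1485 1.7344 2.2032 -1.5000]
Step 4: x=[1.5293 7.6749 10.7833 10.4629] v=[-1.4806 0.9278 0.4884 0.0508]
Step 5: x=[1.3661 7.3795 10.1703 11.3184] v=[-0.3265 -0.5908 -1.2260 1.7110]
Step 6: x=[1.7838 6.2785 9.1466 12.6369] v=[0.8354 -2.2021 -2.0474 2.6370]
Step 7: x=[2.5404 4.7708 8.2785 13.8329] v=[1.5132 -3.0154 -1.7363 2.3919]
Step 8: x=[3.2583 3.5824 7.9220 14.3903] v=[1.4357 -2.3768 -0.7130 1.1147]

Answer: 3.2583 3.5824 7.9220 14.3903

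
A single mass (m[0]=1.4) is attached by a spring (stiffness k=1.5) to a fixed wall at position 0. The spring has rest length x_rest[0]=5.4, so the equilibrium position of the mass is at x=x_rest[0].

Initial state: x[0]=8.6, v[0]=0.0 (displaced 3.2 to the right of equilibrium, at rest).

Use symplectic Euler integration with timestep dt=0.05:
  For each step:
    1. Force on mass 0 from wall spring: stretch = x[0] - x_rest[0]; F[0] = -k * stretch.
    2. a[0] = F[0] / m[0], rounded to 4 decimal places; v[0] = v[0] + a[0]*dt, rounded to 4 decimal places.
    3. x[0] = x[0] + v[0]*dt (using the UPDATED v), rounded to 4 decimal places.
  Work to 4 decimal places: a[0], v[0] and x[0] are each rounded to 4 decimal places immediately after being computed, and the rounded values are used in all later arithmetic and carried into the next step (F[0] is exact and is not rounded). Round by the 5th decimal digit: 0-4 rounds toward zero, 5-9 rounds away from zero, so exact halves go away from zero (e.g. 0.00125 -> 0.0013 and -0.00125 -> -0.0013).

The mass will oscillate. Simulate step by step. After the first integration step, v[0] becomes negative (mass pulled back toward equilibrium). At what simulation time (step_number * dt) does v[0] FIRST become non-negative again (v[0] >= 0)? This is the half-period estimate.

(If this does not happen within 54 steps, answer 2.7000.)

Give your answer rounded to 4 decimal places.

Answer: 2.7000

Derivation:
Step 0: x=[8.6000] v=[0.0000]
Step 1: x=[8.5914] v=[-0.1714]
Step 2: x=[8.5743] v=[-0.3424]
Step 3: x=[8.5487] v=[-0.5125]
Step 4: x=[8.5146] v=[-0.6812]
Step 5: x=[8.4722] v=[-0.8481]
Step 6: x=[8.4216] v=[-1.0127]
Step 7: x=[8.3629] v=[-1.1746]
Step 8: x=[8.2962] v=[-1.3333]
Step 9: x=[8.2218] v=[-1.4885]
Step 10: x=[8.1398] v=[-1.6397]
Step 11: x=[8.0505] v=[-1.7865]
Step 12: x=[7.9541] v=[-1.9285]
Step 13: x=[7.8508] v=[-2.0653]
Step 14: x=[7.7410] v=[-2.1966]
Step 15: x=[7.6249] v=[-2.3220]
Step 16: x=[7.5028] v=[-2.4412]
Step 17: x=[7.3751] v=[-2.5539]
Step 18: x=[7.2421] v=[-2.6597]
Step 19: x=[7.1042] v=[-2.7584]
Step 20: x=[6.9617] v=[-2.8497]
Step 21: x=[6.8150] v=[-2.9334]
Step 22: x=[6.6645] v=[-3.0092]
Step 23: x=[6.5107] v=[-3.0769]
Step 24: x=[6.3539] v=[-3.1364]
Step 25: x=[6.1945] v=[-3.1875]
Step 26: x=[6.0330] v=[-3.2301]
Step 27: x=[5.8698] v=[-3.2640]
Step 28: x=[5.7053] v=[-3.2892]
Step 29: x=[5.5400] v=[-3.3056]
Step 30: x=[5.3743] v=[-3.3131]
Step 31: x=[5.2087] v=[-3.3117]
Step 32: x=[5.0436] v=[-3.3015]
Step 33: x=[4.8795] v=[-3.2824]
Step 34: x=[4.7168] v=[-3.2545]
Step 35: x=[4.5559] v=[-3.2179]
Step 36: x=[4.3973] v=[-3.1727]
Step 37: x=[4.2414] v=[-3.1190]
Step 38: x=[4.0886] v=[-3.0569]
Step 39: x=[3.9393] v=[-2.9866]
Step 40: x=[3.7939] v=[-2.9084]
Step 41: x=[3.6528] v=[-2.8224]
Step 42: x=[3.5164] v=[-2.7288]
Step 43: x=[3.3850] v=[-2.6279]
Step 44: x=[3.2590] v=[-2.5200]
Step 45: x=[3.1387] v=[-2.4053]
Step 46: x=[3.0245] v=[-2.2842]
Step 47: x=[2.9167] v=[-2.1569]
Step 48: x=[2.8155] v=[-2.0239]
Step 49: x=[2.7212] v=[-1.8854]
Step 50: x=[2.6341] v=[-1.7419]
Step 51: x=[2.5544] v=[-1.5937]
Step 52: x=[2.4823] v=[-1.4413]
Step 53: x=[2.4181] v=[-1.2850]
Step 54: x=[2.3618] v=[-1.1253]
v[0] did not become non-negative within 54 steps; using fallback time=2.7000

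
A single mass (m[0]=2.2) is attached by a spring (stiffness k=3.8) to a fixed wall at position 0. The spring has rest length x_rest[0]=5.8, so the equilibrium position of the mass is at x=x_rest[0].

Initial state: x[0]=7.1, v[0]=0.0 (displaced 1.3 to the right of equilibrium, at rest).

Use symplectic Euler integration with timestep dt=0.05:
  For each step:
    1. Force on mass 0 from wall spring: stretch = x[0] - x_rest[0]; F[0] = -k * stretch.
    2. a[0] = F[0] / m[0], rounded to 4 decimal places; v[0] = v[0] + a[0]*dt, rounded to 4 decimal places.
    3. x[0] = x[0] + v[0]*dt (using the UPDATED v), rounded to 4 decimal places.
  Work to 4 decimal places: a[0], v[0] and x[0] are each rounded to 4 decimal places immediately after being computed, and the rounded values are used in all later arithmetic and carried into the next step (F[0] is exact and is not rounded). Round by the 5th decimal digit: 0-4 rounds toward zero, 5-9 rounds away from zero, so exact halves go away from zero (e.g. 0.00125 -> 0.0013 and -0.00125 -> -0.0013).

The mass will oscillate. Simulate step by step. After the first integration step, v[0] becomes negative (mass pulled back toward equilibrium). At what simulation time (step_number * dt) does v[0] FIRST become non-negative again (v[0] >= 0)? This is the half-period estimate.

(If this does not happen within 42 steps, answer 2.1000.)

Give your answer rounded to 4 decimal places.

Step 0: x=[7.1000] v=[0.0000]
Step 1: x=[7.0944] v=[-0.1123]
Step 2: x=[7.0832] v=[-0.2241]
Step 3: x=[7.0665] v=[-0.3349]
Step 4: x=[7.0443] v=[-0.4443]
Step 5: x=[7.0167] v=[-0.5518]
Step 6: x=[6.9839] v=[-0.6569]
Step 7: x=[6.9459] v=[-0.7591]
Step 8: x=[6.9030] v=[-0.8581]
Step 9: x=[6.8553] v=[-0.9534]
Step 10: x=[6.8031] v=[-1.0445]
Step 11: x=[6.7465] v=[-1.1311]
Step 12: x=[6.6859] v=[-1.2128]
Step 13: x=[6.6214] v=[-1.2893]
Step 14: x=[6.5534] v=[-1.3602]
Step 15: x=[6.4821] v=[-1.4253]
Step 16: x=[6.4079] v=[-1.4842]
Step 17: x=[6.3311] v=[-1.5367]
Step 18: x=[6.2520] v=[-1.5826]
Step 19: x=[6.1709] v=[-1.6216]
Step 20: x=[6.0882] v=[-1.6536]
Step 21: x=[6.0043] v=[-1.6785]
Step 22: x=[5.9195] v=[-1.6961]
Step 23: x=[5.8342] v=[-1.7064]
Step 24: x=[5.7487] v=[-1.7094]
Step 25: x=[5.6635] v=[-1.7050]
Step 26: x=[5.5788] v=[-1.6932]
Step 27: x=[5.4951] v=[-1.6741]
Step 28: x=[5.4127] v=[-1.6478]
Step 29: x=[5.3320] v=[-1.6144]
Step 30: x=[5.2533] v=[-1.5740]
Step 31: x=[5.1770] v=[-1.5268]
Step 32: x=[5.1034] v=[-1.4730]
Step 33: x=[5.0328] v=[-1.4128]
Step 34: x=[4.9655] v=[-1.3465]
Step 35: x=[4.9018] v=[-1.2744]
Step 36: x=[4.8420] v=[-1.1968]
Step 37: x=[4.7863] v=[-1.1141]
Step 38: x=[4.7350] v=[-1.0266]
Step 39: x=[4.6883] v=[-0.9346]
Step 40: x=[4.6464] v=[-0.8386]
Step 41: x=[4.6095] v=[-0.7390]
Step 42: x=[4.5777] v=[-0.6362]
v[0] did not become non-negative within 42 steps; using fallback time=2.1000

Answer: 2.1000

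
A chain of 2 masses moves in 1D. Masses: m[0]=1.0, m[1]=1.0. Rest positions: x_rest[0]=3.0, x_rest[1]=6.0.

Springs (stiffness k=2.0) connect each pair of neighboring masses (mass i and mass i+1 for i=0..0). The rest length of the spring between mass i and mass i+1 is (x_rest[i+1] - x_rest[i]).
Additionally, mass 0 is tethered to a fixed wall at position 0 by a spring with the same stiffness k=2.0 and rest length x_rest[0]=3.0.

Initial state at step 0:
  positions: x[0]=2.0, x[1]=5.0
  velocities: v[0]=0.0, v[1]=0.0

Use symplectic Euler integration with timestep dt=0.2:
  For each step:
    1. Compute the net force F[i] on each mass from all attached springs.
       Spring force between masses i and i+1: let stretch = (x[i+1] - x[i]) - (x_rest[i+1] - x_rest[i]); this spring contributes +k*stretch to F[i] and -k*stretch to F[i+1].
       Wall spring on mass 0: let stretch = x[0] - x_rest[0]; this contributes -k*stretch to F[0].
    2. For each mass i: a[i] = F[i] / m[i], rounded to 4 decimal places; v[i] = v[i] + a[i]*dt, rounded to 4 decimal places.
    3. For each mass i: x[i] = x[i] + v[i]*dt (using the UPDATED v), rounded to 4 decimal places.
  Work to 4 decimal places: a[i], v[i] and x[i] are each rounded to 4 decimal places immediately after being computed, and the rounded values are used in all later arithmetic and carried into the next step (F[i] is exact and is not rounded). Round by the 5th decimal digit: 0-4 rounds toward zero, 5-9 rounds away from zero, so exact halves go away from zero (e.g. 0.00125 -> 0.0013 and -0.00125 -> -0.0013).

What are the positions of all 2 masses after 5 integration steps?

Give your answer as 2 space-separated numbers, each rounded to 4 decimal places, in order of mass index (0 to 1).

Answer: 2.8190 5.1839

Derivation:
Step 0: x=[2.0000 5.0000] v=[0.0000 0.0000]
Step 1: x=[2.0800 5.0000] v=[0.4000 0.0000]
Step 2: x=[2.2272 5.0064] v=[0.7360 0.0320]
Step 3: x=[2.4186 5.0305] v=[0.9568 0.1203]
Step 4: x=[2.6254 5.0856] v=[1.0341 0.2755]
Step 5: x=[2.8190 5.1839] v=[0.9680 0.4914]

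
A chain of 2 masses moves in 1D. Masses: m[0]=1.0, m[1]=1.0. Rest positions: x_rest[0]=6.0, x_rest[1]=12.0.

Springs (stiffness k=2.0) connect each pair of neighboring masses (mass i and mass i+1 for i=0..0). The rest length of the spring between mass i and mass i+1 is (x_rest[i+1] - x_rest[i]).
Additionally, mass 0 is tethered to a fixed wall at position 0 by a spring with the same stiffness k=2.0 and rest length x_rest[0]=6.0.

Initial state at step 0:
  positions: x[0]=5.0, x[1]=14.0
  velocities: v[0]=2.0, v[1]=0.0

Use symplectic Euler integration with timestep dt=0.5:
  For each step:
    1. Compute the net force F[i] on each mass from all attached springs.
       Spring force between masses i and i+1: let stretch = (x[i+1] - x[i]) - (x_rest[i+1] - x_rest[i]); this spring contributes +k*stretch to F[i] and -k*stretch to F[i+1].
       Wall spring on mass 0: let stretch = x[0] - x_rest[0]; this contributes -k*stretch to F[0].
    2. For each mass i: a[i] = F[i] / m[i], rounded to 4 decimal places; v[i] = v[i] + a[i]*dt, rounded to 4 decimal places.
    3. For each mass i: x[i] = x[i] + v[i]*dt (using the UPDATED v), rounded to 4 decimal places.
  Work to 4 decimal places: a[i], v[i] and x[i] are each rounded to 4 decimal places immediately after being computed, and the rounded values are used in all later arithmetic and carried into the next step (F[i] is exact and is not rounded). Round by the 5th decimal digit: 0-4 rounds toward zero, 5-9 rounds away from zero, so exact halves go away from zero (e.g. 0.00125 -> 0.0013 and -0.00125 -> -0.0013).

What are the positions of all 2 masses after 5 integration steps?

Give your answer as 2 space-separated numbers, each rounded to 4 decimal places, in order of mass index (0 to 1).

Answer: 4.0938 13.2813

Derivation:
Step 0: x=[5.0000 14.0000] v=[2.0000 0.0000]
Step 1: x=[8.0000 12.5000] v=[6.0000 -3.0000]
Step 2: x=[9.2500 11.7500] v=[2.5000 -1.5000]
Step 3: x=[7.1250 12.7500] v=[-4.2500 2.0000]
Step 4: x=[4.2500 13.9375] v=[-5.7500 2.3750]
Step 5: x=[4.0938 13.2813] v=[-0.3125 -1.3125]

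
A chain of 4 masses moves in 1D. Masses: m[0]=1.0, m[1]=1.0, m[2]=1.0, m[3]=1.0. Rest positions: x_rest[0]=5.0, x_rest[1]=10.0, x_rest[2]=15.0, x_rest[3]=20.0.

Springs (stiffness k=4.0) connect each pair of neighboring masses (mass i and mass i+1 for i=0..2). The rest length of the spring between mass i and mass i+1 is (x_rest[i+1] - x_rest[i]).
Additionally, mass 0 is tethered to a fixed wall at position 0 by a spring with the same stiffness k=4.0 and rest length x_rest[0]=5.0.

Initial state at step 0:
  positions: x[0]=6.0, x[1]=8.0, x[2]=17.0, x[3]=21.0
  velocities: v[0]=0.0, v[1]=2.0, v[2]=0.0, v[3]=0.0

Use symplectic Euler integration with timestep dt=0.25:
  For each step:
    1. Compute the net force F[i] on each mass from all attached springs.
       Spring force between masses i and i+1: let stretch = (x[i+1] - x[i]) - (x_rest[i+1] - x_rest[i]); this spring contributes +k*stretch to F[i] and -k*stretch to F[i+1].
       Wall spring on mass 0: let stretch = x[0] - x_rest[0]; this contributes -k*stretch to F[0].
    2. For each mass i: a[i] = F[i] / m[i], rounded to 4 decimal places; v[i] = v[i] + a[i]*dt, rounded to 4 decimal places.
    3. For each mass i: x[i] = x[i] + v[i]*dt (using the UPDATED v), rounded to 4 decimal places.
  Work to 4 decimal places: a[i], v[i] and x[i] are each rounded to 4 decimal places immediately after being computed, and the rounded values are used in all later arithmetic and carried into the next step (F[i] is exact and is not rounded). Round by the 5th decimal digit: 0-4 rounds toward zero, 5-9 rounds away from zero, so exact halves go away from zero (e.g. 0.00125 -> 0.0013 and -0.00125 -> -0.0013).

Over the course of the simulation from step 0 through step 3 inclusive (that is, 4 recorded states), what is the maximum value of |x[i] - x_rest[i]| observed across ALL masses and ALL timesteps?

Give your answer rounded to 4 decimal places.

Answer: 3.2344

Derivation:
Step 0: x=[6.0000 8.0000 17.0000 21.0000] v=[0.0000 2.0000 0.0000 0.0000]
Step 1: x=[5.0000 10.2500 15.7500 21.2500] v=[-4.0000 9.0000 -5.0000 1.0000]
Step 2: x=[4.0625 12.5625 14.5000 21.3750] v=[-3.7500 9.2500 -5.0000 0.5000]
Step 3: x=[4.2344 13.2344 14.4844 21.0313] v=[0.6875 2.6875 -0.0625 -1.3750]
Max displacement = 3.2344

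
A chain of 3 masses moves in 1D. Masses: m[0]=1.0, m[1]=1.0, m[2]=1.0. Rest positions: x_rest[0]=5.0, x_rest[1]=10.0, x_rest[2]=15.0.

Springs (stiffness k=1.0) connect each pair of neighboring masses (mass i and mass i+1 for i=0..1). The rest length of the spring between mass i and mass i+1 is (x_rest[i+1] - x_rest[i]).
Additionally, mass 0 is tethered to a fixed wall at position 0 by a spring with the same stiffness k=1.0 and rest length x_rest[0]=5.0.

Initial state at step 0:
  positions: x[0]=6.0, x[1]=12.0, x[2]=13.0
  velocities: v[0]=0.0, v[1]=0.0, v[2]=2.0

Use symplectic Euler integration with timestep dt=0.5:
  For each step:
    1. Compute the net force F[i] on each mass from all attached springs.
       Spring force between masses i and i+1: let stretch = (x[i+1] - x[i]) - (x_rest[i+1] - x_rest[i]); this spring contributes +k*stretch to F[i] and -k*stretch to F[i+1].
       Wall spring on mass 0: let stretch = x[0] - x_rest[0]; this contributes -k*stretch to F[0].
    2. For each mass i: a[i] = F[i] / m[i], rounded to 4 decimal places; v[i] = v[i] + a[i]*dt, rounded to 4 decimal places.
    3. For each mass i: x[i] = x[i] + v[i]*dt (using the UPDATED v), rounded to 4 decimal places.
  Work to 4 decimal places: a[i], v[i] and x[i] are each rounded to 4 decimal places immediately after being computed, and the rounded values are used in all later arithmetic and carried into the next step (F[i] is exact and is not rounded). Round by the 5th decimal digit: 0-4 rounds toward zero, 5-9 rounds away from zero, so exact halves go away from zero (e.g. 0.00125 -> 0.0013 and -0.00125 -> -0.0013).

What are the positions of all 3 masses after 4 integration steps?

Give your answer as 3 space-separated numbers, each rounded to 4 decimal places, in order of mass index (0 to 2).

Step 0: x=[6.0000 12.0000 13.0000] v=[0.0000 0.0000 2.0000]
Step 1: x=[6.0000 10.7500 15.0000] v=[0.0000 -2.5000 4.0000]
Step 2: x=[5.6875 9.3750 17.1875] v=[-0.6250 -2.7500 4.3750]
Step 3: x=[4.8750 9.0313 18.6719] v=[-1.6250 -0.6875 2.9688]
Step 4: x=[3.8828 10.0587 18.9962] v=[-1.9844 2.0547 0.6485]

Answer: 3.8828 10.0587 18.9962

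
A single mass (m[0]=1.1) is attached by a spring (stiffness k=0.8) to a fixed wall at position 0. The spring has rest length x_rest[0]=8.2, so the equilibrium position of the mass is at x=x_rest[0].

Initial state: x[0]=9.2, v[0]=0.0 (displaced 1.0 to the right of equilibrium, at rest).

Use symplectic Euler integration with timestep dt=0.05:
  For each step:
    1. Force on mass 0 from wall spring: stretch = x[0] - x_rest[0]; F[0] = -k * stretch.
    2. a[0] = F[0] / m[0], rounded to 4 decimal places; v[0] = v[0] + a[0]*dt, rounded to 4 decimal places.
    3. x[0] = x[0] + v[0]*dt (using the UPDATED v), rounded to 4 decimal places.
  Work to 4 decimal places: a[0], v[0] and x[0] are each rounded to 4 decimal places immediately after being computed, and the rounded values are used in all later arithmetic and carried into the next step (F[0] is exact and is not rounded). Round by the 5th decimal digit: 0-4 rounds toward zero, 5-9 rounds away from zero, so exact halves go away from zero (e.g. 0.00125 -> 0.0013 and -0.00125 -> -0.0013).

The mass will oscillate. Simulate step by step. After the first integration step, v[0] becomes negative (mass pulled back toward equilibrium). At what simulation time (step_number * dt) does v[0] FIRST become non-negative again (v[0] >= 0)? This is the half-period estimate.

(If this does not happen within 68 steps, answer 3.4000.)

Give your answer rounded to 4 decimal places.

Step 0: x=[9.2000] v=[0.0000]
Step 1: x=[9.1982] v=[-0.0364]
Step 2: x=[9.1946] v=[-0.0727]
Step 3: x=[9.1892] v=[-0.1089]
Step 4: x=[9.1820] v=[-0.1449]
Step 5: x=[9.1730] v=[-0.1806]
Step 6: x=[9.1622] v=[-0.2160]
Step 7: x=[9.1497] v=[-0.2510]
Step 8: x=[9.1354] v=[-0.2855]
Step 9: x=[9.1194] v=[-0.3195]
Step 10: x=[9.1018] v=[-0.3529]
Step 11: x=[9.0825] v=[-0.3857]
Step 12: x=[9.0616] v=[-0.4178]
Step 13: x=[9.0391] v=[-0.4491]
Step 14: x=[9.0151] v=[-0.4796]
Step 15: x=[8.9896] v=[-0.5092]
Step 16: x=[8.9627] v=[-0.5379]
Step 17: x=[8.9344] v=[-0.5656]
Step 18: x=[8.9048] v=[-0.5923]
Step 19: x=[8.8739] v=[-0.6179]
Step 20: x=[8.8418] v=[-0.6424]
Step 21: x=[8.8085] v=[-0.6657]
Step 22: x=[8.7741] v=[-0.6878]
Step 23: x=[8.7387] v=[-0.7087]
Step 24: x=[8.7023] v=[-0.7283]
Step 25: x=[8.6650] v=[-0.7466]
Step 26: x=[8.6268] v=[-0.7635]
Step 27: x=[8.5879] v=[-0.7790]
Step 28: x=[8.5482] v=[-0.7931]
Step 29: x=[8.5079] v=[-0.8058]
Step 30: x=[8.4671] v=[-0.8170]
Step 31: x=[8.4258] v=[-0.8267]
Step 32: x=[8.3841] v=[-0.8349]
Step 33: x=[8.3420] v=[-0.8416]
Step 34: x=[8.2997] v=[-0.8468]
Step 35: x=[8.2572] v=[-0.8504]
Step 36: x=[8.2146] v=[-0.8525]
Step 37: x=[8.1720] v=[-0.8530]
Step 38: x=[8.1294] v=[-0.8520]
Step 39: x=[8.0869] v=[-0.8494]
Step 40: x=[8.0446] v=[-0.8453]
Step 41: x=[8.0026] v=[-0.8397]
Step 42: x=[7.9610] v=[-0.8325]
Step 43: x=[7.9198] v=[-0.8238]
Step 44: x=[7.8791] v=[-0.8136]
Step 45: x=[7.8390] v=[-0.8019]
Step 46: x=[7.7996] v=[-0.7888]
Step 47: x=[7.7609] v=[-0.7742]
Step 48: x=[7.7230] v=[-0.7582]
Step 49: x=[7.6860] v=[-0.7409]
Step 50: x=[7.6499] v=[-0.7222]
Step 51: x=[7.6148] v=[-0.7022]
Step 52: x=[7.5808] v=[-0.6809]
Step 53: x=[7.5479] v=[-0.6584]
Step 54: x=[7.5162] v=[-0.6347]
Step 55: x=[7.4857] v=[-0.6098]
Step 56: x=[7.4565] v=[-0.5838]
Step 57: x=[7.4287] v=[-0.5568]
Step 58: x=[7.4023] v=[-0.5288]
Step 59: x=[7.3773] v=[-0.4998]
Step 60: x=[7.3538] v=[-0.4699]
Step 61: x=[7.3318] v=[-0.4391]
Step 62: x=[7.3114] v=[-0.4075]
Step 63: x=[7.2926] v=[-0.3752]
Step 64: x=[7.2755] v=[-0.3422]
Step 65: x=[7.2601] v=[-0.3086]
Step 66: x=[7.2464] v=[-0.2744]
Step 67: x=[7.2344] v=[-0.2397]
Step 68: x=[7.2242] v=[-0.2046]
v[0] did not become non-negative within 68 steps; using fallback time=3.4000

Answer: 3.4000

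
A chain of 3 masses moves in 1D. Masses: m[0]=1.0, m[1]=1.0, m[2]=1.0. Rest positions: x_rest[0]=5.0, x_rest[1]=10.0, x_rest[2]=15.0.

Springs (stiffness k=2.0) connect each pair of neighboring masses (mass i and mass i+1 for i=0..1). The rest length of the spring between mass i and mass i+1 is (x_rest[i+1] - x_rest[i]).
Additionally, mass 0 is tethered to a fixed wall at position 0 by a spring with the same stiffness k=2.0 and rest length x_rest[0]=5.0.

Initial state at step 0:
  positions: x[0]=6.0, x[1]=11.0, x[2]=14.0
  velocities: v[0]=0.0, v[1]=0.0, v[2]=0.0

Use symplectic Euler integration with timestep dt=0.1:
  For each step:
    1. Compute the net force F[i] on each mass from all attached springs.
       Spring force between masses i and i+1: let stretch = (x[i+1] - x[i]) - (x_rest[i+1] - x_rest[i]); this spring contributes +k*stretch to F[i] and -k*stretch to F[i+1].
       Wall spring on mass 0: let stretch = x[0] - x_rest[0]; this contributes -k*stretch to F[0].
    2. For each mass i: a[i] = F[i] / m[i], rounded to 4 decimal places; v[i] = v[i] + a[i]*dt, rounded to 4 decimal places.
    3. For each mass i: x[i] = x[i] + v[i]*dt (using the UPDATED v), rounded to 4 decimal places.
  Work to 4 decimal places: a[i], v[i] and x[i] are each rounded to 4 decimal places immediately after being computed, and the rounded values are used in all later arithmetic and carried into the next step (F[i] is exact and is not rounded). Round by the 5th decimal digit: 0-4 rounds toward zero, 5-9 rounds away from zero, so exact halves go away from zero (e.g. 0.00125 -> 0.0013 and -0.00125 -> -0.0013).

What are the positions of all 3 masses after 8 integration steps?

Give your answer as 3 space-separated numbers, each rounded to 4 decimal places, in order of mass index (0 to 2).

Step 0: x=[6.0000 11.0000 14.0000] v=[0.0000 0.0000 0.0000]
Step 1: x=[5.9800 10.9600 14.0400] v=[-0.2000 -0.4000 0.4000]
Step 2: x=[5.9400 10.8820 14.1184] v=[-0.4000 -0.7800 0.7840]
Step 3: x=[5.8800 10.7699 14.2321] v=[-0.5996 -1.1211 1.1367]
Step 4: x=[5.8002 10.6292 14.3765] v=[-0.7976 -1.4066 1.4443]
Step 5: x=[5.7010 10.4669 14.5460] v=[-0.9918 -1.6229 1.6948]
Step 6: x=[5.5831 10.2909 14.7339] v=[-1.1788 -1.7603 1.8790]
Step 7: x=[5.4477 10.1096 14.9329] v=[-1.3539 -1.8133 1.9904]
Step 8: x=[5.2966 9.9315 15.1355] v=[-1.5111 -1.7810 2.0257]

Answer: 5.2966 9.9315 15.1355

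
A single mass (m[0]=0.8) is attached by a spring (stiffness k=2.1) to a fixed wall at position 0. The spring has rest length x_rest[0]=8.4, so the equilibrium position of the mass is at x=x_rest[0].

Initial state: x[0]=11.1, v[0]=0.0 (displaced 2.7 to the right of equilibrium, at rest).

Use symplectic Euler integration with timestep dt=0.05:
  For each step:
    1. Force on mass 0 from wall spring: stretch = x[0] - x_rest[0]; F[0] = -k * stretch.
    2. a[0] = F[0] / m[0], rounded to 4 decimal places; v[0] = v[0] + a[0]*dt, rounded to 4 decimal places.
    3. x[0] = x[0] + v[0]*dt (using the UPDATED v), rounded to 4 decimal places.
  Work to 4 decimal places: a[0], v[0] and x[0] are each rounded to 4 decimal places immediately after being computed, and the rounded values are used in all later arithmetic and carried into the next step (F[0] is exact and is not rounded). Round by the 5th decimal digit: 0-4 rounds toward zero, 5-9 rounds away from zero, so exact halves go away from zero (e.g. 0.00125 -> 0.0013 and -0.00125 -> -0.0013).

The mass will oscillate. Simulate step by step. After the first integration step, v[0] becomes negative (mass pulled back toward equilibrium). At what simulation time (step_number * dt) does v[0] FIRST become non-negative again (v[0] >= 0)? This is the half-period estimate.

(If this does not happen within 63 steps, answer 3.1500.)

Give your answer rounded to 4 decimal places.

Answer: 1.9500

Derivation:
Step 0: x=[11.1000] v=[0.0000]
Step 1: x=[11.0823] v=[-0.3544]
Step 2: x=[11.0470] v=[-0.7065]
Step 3: x=[10.9943] v=[-1.0539]
Step 4: x=[10.9246] v=[-1.3944]
Step 5: x=[10.8383] v=[-1.7258]
Step 6: x=[10.7360] v=[-2.0458]
Step 7: x=[10.6184] v=[-2.3524]
Step 8: x=[10.4862] v=[-2.6436]
Step 9: x=[10.3403] v=[-2.9174]
Step 10: x=[10.1817] v=[-3.1721]
Step 11: x=[10.0114] v=[-3.4060]
Step 12: x=[9.8305] v=[-3.6175]
Step 13: x=[9.6402] v=[-3.8053]
Step 14: x=[9.4418] v=[-3.9681]
Step 15: x=[9.2366] v=[-4.1048]
Step 16: x=[9.0259] v=[-4.2146]
Step 17: x=[8.8111] v=[-4.2968]
Step 18: x=[8.5936] v=[-4.3508]
Step 19: x=[8.3748] v=[-4.3762]
Step 20: x=[8.1562] v=[-4.3729]
Step 21: x=[7.9392] v=[-4.3409]
Step 22: x=[7.7252] v=[-4.2804]
Step 23: x=[7.5156] v=[-4.1918]
Step 24: x=[7.3118] v=[-4.0757]
Step 25: x=[7.1152] v=[-3.9329]
Step 26: x=[6.9270] v=[-3.7643]
Step 27: x=[6.7485] v=[-3.5710]
Step 28: x=[6.5808] v=[-3.3542]
Step 29: x=[6.4250] v=[-3.1154]
Step 30: x=[6.2822] v=[-2.8562]
Step 31: x=[6.1533] v=[-2.5782]
Step 32: x=[6.0391] v=[-2.2833]
Step 33: x=[5.9404] v=[-1.9734]
Step 34: x=[5.8579] v=[-1.6506]
Step 35: x=[5.7921] v=[-1.3170]
Step 36: x=[5.7434] v=[-0.9747]
Step 37: x=[5.7121] v=[-0.6260]
Step 38: x=[5.6984] v=[-0.2732]
Step 39: x=[5.7025] v=[0.0814]
First v>=0 after going negative at step 39, time=1.9500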